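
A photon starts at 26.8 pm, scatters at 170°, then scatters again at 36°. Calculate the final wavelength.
32.0791 pm

Apply Compton shift twice:

First scattering at θ₁ = 170°:
Δλ₁ = λ_C(1 - cos(170°))
Δλ₁ = 2.4263 × 1.9848
Δλ₁ = 4.8158 pm

After first scattering:
λ₁ = 26.8 + 4.8158 = 31.6158 pm

Second scattering at θ₂ = 36°:
Δλ₂ = λ_C(1 - cos(36°))
Δλ₂ = 2.4263 × 0.1910
Δλ₂ = 0.4634 pm

Final wavelength:
λ₂ = 31.6158 + 0.4634 = 32.0791 pm

Total shift: Δλ_total = 4.8158 + 0.4634 = 5.2791 pm

(Intermediate values are shown rounded; full precision is carried through to the final answer.)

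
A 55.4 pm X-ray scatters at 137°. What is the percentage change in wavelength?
7.5827%

Calculate the Compton shift:
Δλ = λ_C(1 - cos(137°))
Δλ = 2.4263 × (1 - cos(137°))
Δλ = 2.4263 × 1.7314
Δλ = 4.2008 pm

Percentage change:
(Δλ/λ₀) × 100 = (4.2008/55.4) × 100
= 7.5827%

(Intermediate values are shown rounded; full precision is carried through to the final answer.)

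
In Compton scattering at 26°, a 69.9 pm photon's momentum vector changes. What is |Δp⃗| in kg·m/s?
4.2574e-24 kg·m/s

Photon momentum magnitude is p = h/λ.

Initial momentum:
p₀ = h/λ = 6.6261e-34/6.9900e-11 = 9.4794e-24 kg·m/s

After scattering:
λ' = λ + Δλ = 69.9 + 0.2456 = 70.1456 pm
p' = h/λ' = 6.6261e-34/7.0146e-11 = 9.4462e-24 kg·m/s

Momentum is a vector; the scattered photon's direction makes angle θ = 26° with the incident direction. The magnitude of the vector change Δp⃗ = p⃗₀ − p⃗' is found from the law of cosines:
|Δp⃗|² = p₀² + p'² − 2p₀p'cos θ
|Δp⃗|² = (9.4794e-24)² + (9.4462e-24)² − 2·9.4794e-24·9.4462e-24·cos(26°)
|Δp⃗| = 4.2574e-24 kg·m/s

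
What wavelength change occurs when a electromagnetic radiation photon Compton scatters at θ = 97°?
2.7220 pm

Using the Compton scattering formula:
Δλ = λ_C(1 - cos θ)

where λ_C = h/(m_e·c) ≈ 2.4263 pm is the Compton wavelength of an electron.

For θ = 97°:
cos(97°) = -0.1219
1 - cos(97°) = 1.1219

Δλ = 2.4263 × 1.1219
Δλ = 2.7220 pm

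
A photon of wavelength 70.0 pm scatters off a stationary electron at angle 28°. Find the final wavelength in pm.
70.2840 pm

Using the Compton scattering formula:
λ' = λ + Δλ = λ + λ_C(1 - cos θ)

Given:
- Initial wavelength λ = 70.0 pm
- Scattering angle θ = 28°
- Compton wavelength λ_C ≈ 2.4263 pm

Calculate the shift:
Δλ = 2.4263 × (1 - cos(28°))
Δλ = 2.4263 × 0.1171
Δλ = 0.2840 pm

Final wavelength:
λ' = 70.0 + 0.2840 = 70.2840 pm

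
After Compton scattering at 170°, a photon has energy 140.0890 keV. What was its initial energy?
307.3002 keV

Convert final energy to wavelength (hc ≈ 1239.842 keV·pm):
λ' = hc/E' = 1239.842 / 140.0890 = 8.8504 pm

Calculate the Compton shift:
Δλ = λ_C(1 - cos(170°))
Δλ = 2.4263 × (1 - cos(170°))
Δλ = 4.8158 pm

Initial wavelength:
λ = λ' - Δλ = 8.8504 - 4.8158 = 4.0346 pm

Initial energy:
E = hc/λ = 1239.842 / 4.0346 = 307.3002 keV

(Intermediate values are shown rounded; full precision is carried through to the final answer.)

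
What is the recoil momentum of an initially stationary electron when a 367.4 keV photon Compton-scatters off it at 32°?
1.0458e-22 kg·m/s

The electron is initially at rest, so by conservation of momentum:
p⃗_e = p⃗₀ − p⃗'  (incident photon momentum minus scattered photon momentum)

Photon momentum magnitudes (p = h/λ = E/c):
λ₀ = hc/E₀ = 3.3746 pm → p₀ = h/λ₀ = 1.9635e-22 kg·m/s
Δλ = λ_C(1 − cos 32°) = 0.3687 pm
λ' = 3.7433 pm → p' = h/λ' = 1.7701e-22 kg·m/s

The scattered photon makes angle θ = 32° with the incident direction, so by the law of cosines:
|p⃗_e|² = p₀² + p'² − 2p₀p'cos θ
|p⃗_e|² = (1.9635e-22)² + (1.7701e-22)² − 2·1.9635e-22·1.7701e-22·cos(32°)
|p⃗_e| = 1.0458e-22 kg·m/s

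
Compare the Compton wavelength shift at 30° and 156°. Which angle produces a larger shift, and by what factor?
156° produces the larger shift by a factor of 14.283

Calculate both shifts using Δλ = λ_C(1 - cos θ):

For θ₁ = 30°:
Δλ₁ = 2.4263 × (1 - cos(30°))
Δλ₁ = 2.4263 × 0.1340
Δλ₁ = 0.3251 pm

For θ₂ = 156°:
Δλ₂ = 2.4263 × (1 - cos(156°))
Δλ₂ = 2.4263 × 1.9135
Δλ₂ = 4.6429 pm

The 156° angle produces the larger shift.
Ratio: 4.6429/0.3251 = 14.283

(Intermediate values are shown rounded; full precision is carried through to the final answer.)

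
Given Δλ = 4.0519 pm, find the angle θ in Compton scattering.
132.07°

From the Compton formula Δλ = λ_C(1 - cos θ), we can solve for θ:

cos θ = 1 - Δλ/λ_C

Given:
- Δλ = 4.0519 pm
- λ_C = h/(m_e·c) ≈ 2.42631024 pm

cos θ = 1 - 4.0519/2.42631024
cos θ = 1 - 1.669984
cos θ = -0.669984

θ = arccos(-0.669984)
θ = 132.07°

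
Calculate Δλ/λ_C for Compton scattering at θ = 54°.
0.4122 λ_C

The Compton shift formula is:
Δλ = λ_C(1 - cos θ)

Dividing both sides by λ_C:
Δλ/λ_C = 1 - cos θ

For θ = 54°:
Δλ/λ_C = 1 - cos(54°)
Δλ/λ_C = 1 - 0.5878
Δλ/λ_C = 0.4122

This means the shift is 0.4122 × λ_C = 1.0002 pm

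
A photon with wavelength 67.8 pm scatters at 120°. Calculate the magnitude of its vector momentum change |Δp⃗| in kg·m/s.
1.6498e-23 kg·m/s

Photon momentum magnitude is p = h/λ.

Initial momentum:
p₀ = h/λ = 6.6261e-34/6.7800e-11 = 9.7730e-24 kg·m/s

After scattering:
λ' = λ + Δλ = 67.8 + 3.6395 = 71.4395 pm
p' = h/λ' = 6.6261e-34/7.1439e-11 = 9.2751e-24 kg·m/s

Momentum is a vector; the scattered photon's direction makes angle θ = 120° with the incident direction. The magnitude of the vector change Δp⃗ = p⃗₀ − p⃗' is found from the law of cosines:
|Δp⃗|² = p₀² + p'² − 2p₀p'cos θ
|Δp⃗|² = (9.7730e-24)² + (9.2751e-24)² − 2·9.7730e-24·9.2751e-24·cos(120°)
|Δp⃗| = 1.6498e-23 kg·m/s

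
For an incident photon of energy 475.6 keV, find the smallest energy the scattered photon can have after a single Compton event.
166.2093 keV (at θ = 180°)

The scattered photon has minimum energy when its wavelength is maximum, i.e., when the Compton shift Δλ = λ_C(1 − cos θ) is maximum. This occurs at θ = 180° (backscattering), giving Δλ_max = 2λ_C = 4.8526 pm.

Initial wavelength: λ₀ = hc/E₀ = 2.6069 pm
Maximum final wavelength: λ'_max = λ₀ + 2λ_C = 2.6069 + 4.8526 = 7.4595 pm
Minimum final energy: E'_min = hc/λ'_max = 166.2093 keV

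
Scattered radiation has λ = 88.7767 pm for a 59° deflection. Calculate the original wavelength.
87.6000 pm

From λ' = λ + Δλ, we have λ = λ' - Δλ

First calculate the Compton shift:
Δλ = λ_C(1 - cos θ)
Δλ = 2.4263 × (1 - cos(59°))
Δλ = 2.4263 × 0.4850
Δλ = 1.1767 pm

Initial wavelength:
λ = λ' - Δλ
λ = 88.7767 - 1.1767
λ = 87.6000 pm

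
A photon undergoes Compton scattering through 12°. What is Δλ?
0.0530 pm

Using the Compton scattering formula:
Δλ = λ_C(1 - cos θ)

where λ_C = h/(m_e·c) ≈ 2.4263 pm is the Compton wavelength of an electron.

For θ = 12°:
cos(12°) = 0.9781
1 - cos(12°) = 0.0219

Δλ = 2.4263 × 0.0219
Δλ = 0.0530 pm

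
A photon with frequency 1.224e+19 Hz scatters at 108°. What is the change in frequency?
1.405e+18 Hz (decrease)

Convert frequency to wavelength (c = 299792458 m/s):
λ₀ = c/f₀ = 299792458/1.224e+19 = 2.4492848e-11 m = 24.4928 pm

Calculate Compton shift:
Δλ = λ_C(1 - cos(108°)) = 3.1761 pm

Final wavelength:
λ' = λ₀ + Δλ = 24.4928 + 3.1761 = 27.6689 pm

Final frequency:
f' = c/λ' = 299792458/2.7668929e-11 = 1.0834986e+19 Hz

Frequency shift (decrease):
Δf = f₀ - f' = 1.224e+19 - 1.0834986e+19 = 1.405e+18 Hz

(Intermediate values are shown rounded; full precision is carried through to the final answer.)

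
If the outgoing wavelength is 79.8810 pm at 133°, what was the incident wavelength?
75.8000 pm

From λ' = λ + Δλ, we have λ = λ' - Δλ

First calculate the Compton shift:
Δλ = λ_C(1 - cos θ)
Δλ = 2.4263 × (1 - cos(133°))
Δλ = 2.4263 × 1.6820
Δλ = 4.0810 pm

Initial wavelength:
λ = λ' - Δλ
λ = 79.8810 - 4.0810
λ = 75.8000 pm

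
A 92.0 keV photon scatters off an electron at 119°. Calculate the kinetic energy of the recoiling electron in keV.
19.4061 keV

By energy conservation: K_e = E_initial - E_final

First find the scattered photon energy:
Initial wavelength: λ = hc/E = 13.4765 pm
Compton shift: Δλ = λ_C(1 - cos(119°)) = 3.6026 pm
Final wavelength: λ' = 13.4765 + 3.6026 = 17.0792 pm
Final photon energy: E' = hc/λ' = 72.5939 keV

Electron kinetic energy:
K_e = E - E' = 92.0000 - 72.5939 = 19.4061 keV

(Intermediate values are shown rounded; full precision is carried through to the final answer.)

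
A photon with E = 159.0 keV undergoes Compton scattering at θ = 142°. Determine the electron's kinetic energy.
56.8378 keV

By energy conservation: K_e = E_initial - E_final

First find the scattered photon energy:
Initial wavelength: λ = hc/E = 7.7977 pm
Compton shift: Δλ = λ_C(1 - cos(142°)) = 4.3383 pm
Final wavelength: λ' = 7.7977 + 4.3383 = 12.1360 pm
Final photon energy: E' = hc/λ' = 102.1622 keV

Electron kinetic energy:
K_e = E - E' = 159.0000 - 102.1622 = 56.8378 keV

(Intermediate values are shown rounded; full precision is carried through to the final answer.)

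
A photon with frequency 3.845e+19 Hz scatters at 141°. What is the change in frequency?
1.369e+19 Hz (decrease)

Convert frequency to wavelength (c = 299792458 m/s):
λ₀ = c/f₀ = 299792458/3.845e+19 = 7.7969430e-12 m = 7.7969 pm

Calculate Compton shift:
Δλ = λ_C(1 - cos(141°)) = 4.3119 pm

Final wavelength:
λ' = λ₀ + Δλ = 7.7969 + 4.3119 = 12.1089 pm

Final frequency:
f' = c/λ' = 299792458/1.2108850e-11 = 2.4758127e+19 Hz

Frequency shift (decrease):
Δf = f₀ - f' = 3.845e+19 - 2.4758127e+19 = 1.369e+19 Hz

(Intermediate values are shown rounded; full precision is carried through to the final answer.)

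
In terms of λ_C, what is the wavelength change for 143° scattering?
1.7986 λ_C

The Compton shift formula is:
Δλ = λ_C(1 - cos θ)

Dividing both sides by λ_C:
Δλ/λ_C = 1 - cos θ

For θ = 143°:
Δλ/λ_C = 1 - cos(143°)
Δλ/λ_C = 1 - -0.7986
Δλ/λ_C = 1.7986

This means the shift is 1.7986 × λ_C = 4.3640 pm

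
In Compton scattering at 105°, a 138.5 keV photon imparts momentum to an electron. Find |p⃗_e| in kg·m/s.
1.0315e-22 kg·m/s

The electron is initially at rest, so by conservation of momentum:
p⃗_e = p⃗₀ − p⃗'  (incident photon momentum minus scattered photon momentum)

Photon momentum magnitudes (p = h/λ = E/c):
λ₀ = hc/E₀ = 8.9519 pm → p₀ = h/λ₀ = 7.4018e-23 kg·m/s
Δλ = λ_C(1 − cos 105°) = 3.0543 pm
λ' = 12.0062 pm → p' = h/λ' = 5.5189e-23 kg·m/s

The scattered photon makes angle θ = 105° with the incident direction, so by the law of cosines:
|p⃗_e|² = p₀² + p'² − 2p₀p'cos θ
|p⃗_e|² = (7.4018e-23)² + (5.5189e-23)² − 2·7.4018e-23·5.5189e-23·cos(105°)
|p⃗_e| = 1.0315e-22 kg·m/s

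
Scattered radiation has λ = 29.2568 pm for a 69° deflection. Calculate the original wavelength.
27.7000 pm

From λ' = λ + Δλ, we have λ = λ' - Δλ

First calculate the Compton shift:
Δλ = λ_C(1 - cos θ)
Δλ = 2.4263 × (1 - cos(69°))
Δλ = 2.4263 × 0.6416
Δλ = 1.5568 pm

Initial wavelength:
λ = λ' - Δλ
λ = 29.2568 - 1.5568
λ = 27.7000 pm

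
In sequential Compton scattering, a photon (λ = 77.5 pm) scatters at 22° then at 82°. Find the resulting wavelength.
79.7653 pm

Apply Compton shift twice:

First scattering at θ₁ = 22°:
Δλ₁ = λ_C(1 - cos(22°))
Δλ₁ = 2.4263 × 0.0728
Δλ₁ = 0.1767 pm

After first scattering:
λ₁ = 77.5 + 0.1767 = 77.6767 pm

Second scattering at θ₂ = 82°:
Δλ₂ = λ_C(1 - cos(82°))
Δλ₂ = 2.4263 × 0.8608
Δλ₂ = 2.0886 pm

Final wavelength:
λ₂ = 77.6767 + 2.0886 = 79.7653 pm

Total shift: Δλ_total = 0.1767 + 2.0886 = 2.2653 pm

(Intermediate values are shown rounded; full precision is carried through to the final answer.)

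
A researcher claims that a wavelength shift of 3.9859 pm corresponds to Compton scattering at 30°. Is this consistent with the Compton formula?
No, inconsistent

Calculate the expected shift for θ = 30°:

Δλ_expected = λ_C(1 - cos(30°))
Δλ_expected = 2.4263 × (1 - cos(30°))
Δλ_expected = 2.4263 × 0.1340
Δλ_expected = 0.3251 pm

Given shift: 3.9859 pm
Expected shift: 0.3251 pm
Difference: 3.6608 pm

The values do not match. The given shift corresponds to θ ≈ 130.0°, not 30°.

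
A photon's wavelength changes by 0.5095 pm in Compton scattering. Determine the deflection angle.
37.81°

From the Compton formula Δλ = λ_C(1 - cos θ), we can solve for θ:

cos θ = 1 - Δλ/λ_C

Given:
- Δλ = 0.5095 pm
- λ_C = h/(m_e·c) ≈ 2.42631024 pm

cos θ = 1 - 0.5095/2.42631024
cos θ = 1 - 0.209990
cos θ = 0.790010

θ = arccos(0.790010)
θ = 37.81°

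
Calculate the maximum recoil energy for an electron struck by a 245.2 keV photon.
120.0781 keV

Maximum energy transfer occurs at θ = 180° (backscattering).

Initial photon: E₀ = 245.2 keV → λ₀ = 5.0565 pm

Maximum Compton shift (at 180°):
Δλ_max = 2λ_C = 2 × 2.4263 = 4.8526 pm

Final wavelength:
λ' = 5.0565 + 4.8526 = 9.9091 pm

Minimum photon energy (maximum energy to electron):
E'_min = hc/λ' = 125.1219 keV

Maximum electron kinetic energy:
K_max = E₀ - E'_min = 245.2000 - 125.1219 = 120.0781 keV

(Intermediate values are shown rounded; full precision is carried through to the final answer.)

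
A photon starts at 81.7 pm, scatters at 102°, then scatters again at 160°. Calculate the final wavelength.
89.3371 pm

Apply Compton shift twice:

First scattering at θ₁ = 102°:
Δλ₁ = λ_C(1 - cos(102°))
Δλ₁ = 2.4263 × 1.2079
Δλ₁ = 2.9308 pm

After first scattering:
λ₁ = 81.7 + 2.9308 = 84.6308 pm

Second scattering at θ₂ = 160°:
Δλ₂ = λ_C(1 - cos(160°))
Δλ₂ = 2.4263 × 1.9397
Δλ₂ = 4.7063 pm

Final wavelength:
λ₂ = 84.6308 + 4.7063 = 89.3371 pm

Total shift: Δλ_total = 2.9308 + 4.7063 = 7.6371 pm

(Intermediate values are shown rounded; full precision is carried through to the final answer.)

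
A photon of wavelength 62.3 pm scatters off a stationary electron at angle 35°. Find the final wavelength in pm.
62.7388 pm

Using the Compton scattering formula:
λ' = λ + Δλ = λ + λ_C(1 - cos θ)

Given:
- Initial wavelength λ = 62.3 pm
- Scattering angle θ = 35°
- Compton wavelength λ_C ≈ 2.4263 pm

Calculate the shift:
Δλ = 2.4263 × (1 - cos(35°))
Δλ = 2.4263 × 0.1808
Δλ = 0.4388 pm

Final wavelength:
λ' = 62.3 + 0.4388 = 62.7388 pm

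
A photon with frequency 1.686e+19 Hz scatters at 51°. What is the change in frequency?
8.117e+17 Hz (decrease)

Convert frequency to wavelength (c = 299792458 m/s):
λ₀ = c/f₀ = 299792458/1.686e+19 = 1.7781285e-11 m = 17.7813 pm

Calculate Compton shift:
Δλ = λ_C(1 - cos(51°)) = 0.8994 pm

Final wavelength:
λ' = λ₀ + Δλ = 17.7813 + 0.8994 = 18.6807 pm

Final frequency:
f' = c/λ' = 299792458/1.8680668e-11 = 1.6048273e+19 Hz

Frequency shift (decrease):
Δf = f₀ - f' = 1.686e+19 - 1.6048273e+19 = 8.117e+17 Hz

(Intermediate values are shown rounded; full precision is carried through to the final answer.)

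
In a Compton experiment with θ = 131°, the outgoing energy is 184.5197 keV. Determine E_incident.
459.0001 keV

Convert final energy to wavelength (hc ≈ 1239.842 keV·pm):
λ' = hc/E' = 1239.842 / 184.5197 = 6.7193 pm

Calculate the Compton shift:
Δλ = λ_C(1 - cos(131°))
Δλ = 2.4263 × (1 - cos(131°))
Δλ = 4.0181 pm

Initial wavelength:
λ = λ' - Δλ = 6.7193 - 4.0181 = 2.7012 pm

Initial energy:
E = hc/λ = 1239.842 / 2.7012 = 459.0001 keV

(Intermediate values are shown rounded; full precision is carried through to the final answer.)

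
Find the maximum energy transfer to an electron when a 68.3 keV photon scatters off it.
14.4067 keV

Maximum energy transfer occurs at θ = 180° (backscattering).

Initial photon: E₀ = 68.3 keV → λ₀ = 18.1529 pm

Maximum Compton shift (at 180°):
Δλ_max = 2λ_C = 2 × 2.4263 = 4.8526 pm

Final wavelength:
λ' = 18.1529 + 4.8526 = 23.0055 pm

Minimum photon energy (maximum energy to electron):
E'_min = hc/λ' = 53.8933 keV

Maximum electron kinetic energy:
K_max = E₀ - E'_min = 68.3000 - 53.8933 = 14.4067 keV

(Intermediate values are shown rounded; full precision is carried through to the final answer.)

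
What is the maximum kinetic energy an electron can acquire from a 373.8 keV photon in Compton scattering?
222.0349 keV

Maximum energy transfer occurs at θ = 180° (backscattering).

Initial photon: E₀ = 373.8 keV → λ₀ = 3.3169 pm

Maximum Compton shift (at 180°):
Δλ_max = 2λ_C = 2 × 2.4263 = 4.8526 pm

Final wavelength:
λ' = 3.3169 + 4.8526 = 8.1695 pm

Minimum photon energy (maximum energy to electron):
E'_min = hc/λ' = 151.7651 keV

Maximum electron kinetic energy:
K_max = E₀ - E'_min = 373.8000 - 151.7651 = 222.0349 keV

(Intermediate values are shown rounded; full precision is carried through to the final answer.)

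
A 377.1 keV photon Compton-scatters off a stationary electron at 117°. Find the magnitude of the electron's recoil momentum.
2.6049e-22 kg·m/s

The electron is initially at rest, so by conservation of momentum:
p⃗_e = p⃗₀ − p⃗'  (incident photon momentum minus scattered photon momentum)

Photon momentum magnitudes (p = h/λ = E/c):
λ₀ = hc/E₀ = 3.2878 pm → p₀ = h/λ₀ = 2.0153e-22 kg·m/s
Δλ = λ_C(1 − cos 117°) = 3.5278 pm
λ' = 6.8157 pm → p' = h/λ' = 9.7218e-23 kg·m/s

The scattered photon makes angle θ = 117° with the incident direction, so by the law of cosines:
|p⃗_e|² = p₀² + p'² − 2p₀p'cos θ
|p⃗_e|² = (2.0153e-22)² + (9.7218e-23)² − 2·2.0153e-22·9.7218e-23·cos(117°)
|p⃗_e| = 2.6049e-22 kg·m/s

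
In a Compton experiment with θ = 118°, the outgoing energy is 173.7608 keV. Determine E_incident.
347.3001 keV

Convert final energy to wavelength (hc ≈ 1239.842 keV·pm):
λ' = hc/E' = 1239.842 / 173.7608 = 7.1353 pm

Calculate the Compton shift:
Δλ = λ_C(1 - cos(118°))
Δλ = 2.4263 × (1 - cos(118°))
Δλ = 3.5654 pm

Initial wavelength:
λ = λ' - Δλ = 7.1353 - 3.5654 = 3.5699 pm

Initial energy:
E = hc/λ = 1239.842 / 3.5699 = 347.3001 keV

(Intermediate values are shown rounded; full precision is carried through to the final answer.)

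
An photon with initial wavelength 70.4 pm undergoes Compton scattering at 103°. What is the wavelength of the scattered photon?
73.3721 pm

Using the Compton scattering formula:
λ' = λ + Δλ = λ + λ_C(1 - cos θ)

Given:
- Initial wavelength λ = 70.4 pm
- Scattering angle θ = 103°
- Compton wavelength λ_C ≈ 2.4263 pm

Calculate the shift:
Δλ = 2.4263 × (1 - cos(103°))
Δλ = 2.4263 × 1.2250
Δλ = 2.9721 pm

Final wavelength:
λ' = 70.4 + 2.9721 = 73.3721 pm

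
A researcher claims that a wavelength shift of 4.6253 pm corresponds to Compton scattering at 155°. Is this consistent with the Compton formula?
Yes, consistent

Calculate the expected shift for θ = 155°:

Δλ_expected = λ_C(1 - cos(155°))
Δλ_expected = 2.4263 × (1 - cos(155°))
Δλ_expected = 2.4263 × 1.9063
Δλ_expected = 4.6253 pm

Given shift: 4.6253 pm
Expected shift: 4.6253 pm
Difference: 0.0000 pm

The values match. This is consistent with Compton scattering at the stated angle.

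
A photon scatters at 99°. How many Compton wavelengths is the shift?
1.1564 λ_C

The Compton shift formula is:
Δλ = λ_C(1 - cos θ)

Dividing both sides by λ_C:
Δλ/λ_C = 1 - cos θ

For θ = 99°:
Δλ/λ_C = 1 - cos(99°)
Δλ/λ_C = 1 - -0.1564
Δλ/λ_C = 1.1564

This means the shift is 1.1564 × λ_C = 2.8059 pm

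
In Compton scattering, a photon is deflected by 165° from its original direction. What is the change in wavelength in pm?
4.7699 pm

Using the Compton scattering formula:
Δλ = λ_C(1 - cos θ)

where λ_C = h/(m_e·c) ≈ 2.4263 pm is the Compton wavelength of an electron.

For θ = 165°:
cos(165°) = -0.9659
1 - cos(165°) = 1.9659

Δλ = 2.4263 × 1.9659
Δλ = 4.7699 pm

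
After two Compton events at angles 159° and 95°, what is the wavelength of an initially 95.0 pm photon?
102.3292 pm

Apply Compton shift twice:

First scattering at θ₁ = 159°:
Δλ₁ = λ_C(1 - cos(159°))
Δλ₁ = 2.4263 × 1.9336
Δλ₁ = 4.6915 pm

After first scattering:
λ₁ = 95.0 + 4.6915 = 99.6915 pm

Second scattering at θ₂ = 95°:
Δλ₂ = λ_C(1 - cos(95°))
Δλ₂ = 2.4263 × 1.0872
Δλ₂ = 2.6378 pm

Final wavelength:
λ₂ = 99.6915 + 2.6378 = 102.3292 pm

Total shift: Δλ_total = 4.6915 + 2.6378 = 7.3292 pm

(Intermediate values are shown rounded; full precision is carried through to the final answer.)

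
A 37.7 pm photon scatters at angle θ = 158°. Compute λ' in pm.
42.3759 pm

Using the Compton scattering formula:
λ' = λ + Δλ = λ + λ_C(1 - cos θ)

Given:
- Initial wavelength λ = 37.7 pm
- Scattering angle θ = 158°
- Compton wavelength λ_C ≈ 2.4263 pm

Calculate the shift:
Δλ = 2.4263 × (1 - cos(158°))
Δλ = 2.4263 × 1.9272
Δλ = 4.6759 pm

Final wavelength:
λ' = 37.7 + 4.6759 = 42.3759 pm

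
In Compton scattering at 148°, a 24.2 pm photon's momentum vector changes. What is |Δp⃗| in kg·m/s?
4.8540e-23 kg·m/s

Photon momentum magnitude is p = h/λ.

Initial momentum:
p₀ = h/λ = 6.6261e-34/2.4200e-11 = 2.7380e-23 kg·m/s

After scattering:
λ' = λ + Δλ = 24.2 + 4.4839 = 28.6839 pm
p' = h/λ' = 6.6261e-34/2.8684e-11 = 2.3100e-23 kg·m/s

Momentum is a vector; the scattered photon's direction makes angle θ = 148° with the incident direction. The magnitude of the vector change Δp⃗ = p⃗₀ − p⃗' is found from the law of cosines:
|Δp⃗|² = p₀² + p'² − 2p₀p'cos θ
|Δp⃗|² = (2.7380e-23)² + (2.3100e-23)² − 2·2.7380e-23·2.3100e-23·cos(148°)
|Δp⃗| = 4.8540e-23 kg·m/s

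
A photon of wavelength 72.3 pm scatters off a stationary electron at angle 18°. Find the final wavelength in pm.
72.4188 pm

Using the Compton scattering formula:
λ' = λ + Δλ = λ + λ_C(1 - cos θ)

Given:
- Initial wavelength λ = 72.3 pm
- Scattering angle θ = 18°
- Compton wavelength λ_C ≈ 2.4263 pm

Calculate the shift:
Δλ = 2.4263 × (1 - cos(18°))
Δλ = 2.4263 × 0.0489
Δλ = 0.1188 pm

Final wavelength:
λ' = 72.3 + 0.1188 = 72.4188 pm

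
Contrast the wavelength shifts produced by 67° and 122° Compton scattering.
122° produces the larger shift by a factor of 2.511

Calculate both shifts using Δλ = λ_C(1 - cos θ):

For θ₁ = 67°:
Δλ₁ = 2.4263 × (1 - cos(67°))
Δλ₁ = 2.4263 × 0.6093
Δλ₁ = 1.4783 pm

For θ₂ = 122°:
Δλ₂ = 2.4263 × (1 - cos(122°))
Δλ₂ = 2.4263 × 1.5299
Δλ₂ = 3.7121 pm

The 122° angle produces the larger shift.
Ratio: 3.7121/1.4783 = 2.511

(Intermediate values are shown rounded; full precision is carried through to the final answer.)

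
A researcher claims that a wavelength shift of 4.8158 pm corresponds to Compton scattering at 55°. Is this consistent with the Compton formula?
No, inconsistent

Calculate the expected shift for θ = 55°:

Δλ_expected = λ_C(1 - cos(55°))
Δλ_expected = 2.4263 × (1 - cos(55°))
Δλ_expected = 2.4263 × 0.4264
Δλ_expected = 1.0346 pm

Given shift: 4.8158 pm
Expected shift: 1.0346 pm
Difference: 3.7811 pm

The values do not match. The given shift corresponds to θ ≈ 170.0°, not 55°.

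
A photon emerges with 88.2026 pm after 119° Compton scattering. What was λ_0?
84.6000 pm

From λ' = λ + Δλ, we have λ = λ' - Δλ

First calculate the Compton shift:
Δλ = λ_C(1 - cos θ)
Δλ = 2.4263 × (1 - cos(119°))
Δλ = 2.4263 × 1.4848
Δλ = 3.6026 pm

Initial wavelength:
λ = λ' - Δλ
λ = 88.2026 - 3.6026
λ = 84.6000 pm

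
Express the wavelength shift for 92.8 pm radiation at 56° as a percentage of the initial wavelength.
1.1525%

Calculate the Compton shift:
Δλ = λ_C(1 - cos(56°))
Δλ = 2.4263 × (1 - cos(56°))
Δλ = 2.4263 × 0.4408
Δλ = 1.0695 pm

Percentage change:
(Δλ/λ₀) × 100 = (1.0695/92.8) × 100
= 1.1525%

(Intermediate values are shown rounded; full precision is carried through to the final answer.)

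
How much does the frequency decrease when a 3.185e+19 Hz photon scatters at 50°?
2.685e+18 Hz (decrease)

Convert frequency to wavelength (c = 299792458 m/s):
λ₀ = c/f₀ = 299792458/3.185e+19 = 9.4126360e-12 m = 9.4126 pm

Calculate Compton shift:
Δλ = λ_C(1 - cos(50°)) = 0.8667 pm

Final wavelength:
λ' = λ₀ + Δλ = 9.4126 + 0.8667 = 10.2793 pm

Final frequency:
f' = c/λ' = 299792458/1.0279344e-11 = 2.9164551e+19 Hz

Frequency shift (decrease):
Δf = f₀ - f' = 3.185e+19 - 2.9164551e+19 = 2.685e+18 Hz

(Intermediate values are shown rounded; full precision is carried through to the final answer.)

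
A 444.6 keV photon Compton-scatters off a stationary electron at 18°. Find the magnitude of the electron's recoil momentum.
7.3450e-23 kg·m/s

The electron is initially at rest, so by conservation of momentum:
p⃗_e = p⃗₀ − p⃗'  (incident photon momentum minus scattered photon momentum)

Photon momentum magnitudes (p = h/λ = E/c):
λ₀ = hc/E₀ = 2.7887 pm → p₀ = h/λ₀ = 2.3761e-22 kg·m/s
Δλ = λ_C(1 − cos 18°) = 0.1188 pm
λ' = 2.9074 pm → p' = h/λ' = 2.2790e-22 kg·m/s

The scattered photon makes angle θ = 18° with the incident direction, so by the law of cosines:
|p⃗_e|² = p₀² + p'² − 2p₀p'cos θ
|p⃗_e|² = (2.3761e-22)² + (2.2790e-22)² − 2·2.3761e-22·2.2790e-22·cos(18°)
|p⃗_e| = 7.3450e-23 kg·m/s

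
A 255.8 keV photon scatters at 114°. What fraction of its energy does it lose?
0.4132 (or 41.32%)

Calculate initial and final photon energies:

Initial: E₀ = 255.8 keV → λ₀ = 4.8469 pm
Compton shift: Δλ = 3.4132 pm
Final wavelength: λ' = 8.2601 pm
Final energy: E' = 150.1001 keV

Fractional energy loss:
(E₀ - E')/E₀ = (255.8000 - 150.1001)/255.8000
= 105.6999/255.8000
= 0.4132
= 41.32%

(Intermediate values are shown rounded; full precision is carried through to the final answer.)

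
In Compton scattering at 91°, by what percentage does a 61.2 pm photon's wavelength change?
4.0338%

Calculate the Compton shift:
Δλ = λ_C(1 - cos(91°))
Δλ = 2.4263 × (1 - cos(91°))
Δλ = 2.4263 × 1.0175
Δλ = 2.4687 pm

Percentage change:
(Δλ/λ₀) × 100 = (2.4687/61.2) × 100
= 4.0338%

(Intermediate values are shown rounded; full precision is carried through to the final answer.)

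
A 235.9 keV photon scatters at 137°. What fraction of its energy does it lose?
0.4442 (or 44.42%)

Calculate initial and final photon energies:

Initial: E₀ = 235.9 keV → λ₀ = 5.2558 pm
Compton shift: Δλ = 4.2008 pm
Final wavelength: λ' = 9.4566 pm
Final energy: E' = 131.1087 keV

Fractional energy loss:
(E₀ - E')/E₀ = (235.9000 - 131.1087)/235.9000
= 104.7913/235.9000
= 0.4442
= 44.42%

(Intermediate values are shown rounded; full precision is carried through to the final answer.)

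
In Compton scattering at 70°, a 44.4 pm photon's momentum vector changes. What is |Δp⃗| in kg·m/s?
1.6828e-23 kg·m/s

Photon momentum magnitude is p = h/λ.

Initial momentum:
p₀ = h/λ = 6.6261e-34/4.4400e-11 = 1.4924e-23 kg·m/s

After scattering:
λ' = λ + Δλ = 44.4 + 1.5965 = 45.9965 pm
p' = h/λ' = 6.6261e-34/4.5996e-11 = 1.4406e-23 kg·m/s

Momentum is a vector; the scattered photon's direction makes angle θ = 70° with the incident direction. The magnitude of the vector change Δp⃗ = p⃗₀ − p⃗' is found from the law of cosines:
|Δp⃗|² = p₀² + p'² − 2p₀p'cos θ
|Δp⃗|² = (1.4924e-23)² + (1.4406e-23)² − 2·1.4924e-23·1.4406e-23·cos(70°)
|Δp⃗| = 1.6828e-23 kg·m/s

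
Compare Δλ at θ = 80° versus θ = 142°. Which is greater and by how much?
142° produces the larger shift by a factor of 2.164

Calculate both shifts using Δλ = λ_C(1 - cos θ):

For θ₁ = 80°:
Δλ₁ = 2.4263 × (1 - cos(80°))
Δλ₁ = 2.4263 × 0.8264
Δλ₁ = 2.0050 pm

For θ₂ = 142°:
Δλ₂ = 2.4263 × (1 - cos(142°))
Δλ₂ = 2.4263 × 1.7880
Δλ₂ = 4.3383 pm

The 142° angle produces the larger shift.
Ratio: 4.3383/2.0050 = 2.164

(Intermediate values are shown rounded; full precision is carried through to the final answer.)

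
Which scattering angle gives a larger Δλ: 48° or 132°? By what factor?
132° produces the larger shift by a factor of 5.045

Calculate both shifts using Δλ = λ_C(1 - cos θ):

For θ₁ = 48°:
Δλ₁ = 2.4263 × (1 - cos(48°))
Δλ₁ = 2.4263 × 0.3309
Δλ₁ = 0.8028 pm

For θ₂ = 132°:
Δλ₂ = 2.4263 × (1 - cos(132°))
Δλ₂ = 2.4263 × 1.6691
Δλ₂ = 4.0498 pm

The 132° angle produces the larger shift.
Ratio: 4.0498/0.8028 = 5.045

(Intermediate values are shown rounded; full precision is carried through to the final answer.)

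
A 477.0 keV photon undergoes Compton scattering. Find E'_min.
166.3800 keV (at θ = 180°)

The scattered photon has minimum energy when its wavelength is maximum, i.e., when the Compton shift Δλ = λ_C(1 − cos θ) is maximum. This occurs at θ = 180° (backscattering), giving Δλ_max = 2λ_C = 4.8526 pm.

Initial wavelength: λ₀ = hc/E₀ = 2.5992 pm
Maximum final wavelength: λ'_max = λ₀ + 2λ_C = 2.5992 + 4.8526 = 7.4519 pm
Minimum final energy: E'_min = hc/λ'_max = 166.3800 keV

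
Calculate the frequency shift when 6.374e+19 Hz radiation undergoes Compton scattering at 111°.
2.626e+19 Hz (decrease)

Convert frequency to wavelength (c = 299792458 m/s):
λ₀ = c/f₀ = 299792458/6.374e+19 = 4.7033646e-12 m = 4.7034 pm

Calculate Compton shift:
Δλ = λ_C(1 - cos(111°)) = 3.2958 pm

Final wavelength:
λ' = λ₀ + Δλ = 4.7034 + 3.2958 = 7.9992 pm

Final frequency:
f' = c/λ' = 299792458/7.9991866e-12 = 3.7477868e+19 Hz

Frequency shift (decrease):
Δf = f₀ - f' = 6.374e+19 - 3.7477868e+19 = 2.626e+19 Hz

(Intermediate values are shown rounded; full precision is carried through to the final answer.)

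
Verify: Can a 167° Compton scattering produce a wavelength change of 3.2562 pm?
No, inconsistent

Calculate the expected shift for θ = 167°:

Δλ_expected = λ_C(1 - cos(167°))
Δλ_expected = 2.4263 × (1 - cos(167°))
Δλ_expected = 2.4263 × 1.9744
Δλ_expected = 4.7904 pm

Given shift: 3.2562 pm
Expected shift: 4.7904 pm
Difference: 1.5343 pm

The values do not match. The given shift corresponds to θ ≈ 110.0°, not 167°.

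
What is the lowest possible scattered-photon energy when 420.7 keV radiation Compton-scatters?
158.9599 keV (at θ = 180°)

The scattered photon has minimum energy when its wavelength is maximum, i.e., when the Compton shift Δλ = λ_C(1 − cos θ) is maximum. This occurs at θ = 180° (backscattering), giving Δλ_max = 2λ_C = 4.8526 pm.

Initial wavelength: λ₀ = hc/E₀ = 2.9471 pm
Maximum final wavelength: λ'_max = λ₀ + 2λ_C = 2.9471 + 4.8526 = 7.7997 pm
Minimum final energy: E'_min = hc/λ'_max = 158.9599 keV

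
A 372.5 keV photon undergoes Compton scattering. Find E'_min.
151.5504 keV (at θ = 180°)

The scattered photon has minimum energy when its wavelength is maximum, i.e., when the Compton shift Δλ = λ_C(1 − cos θ) is maximum. This occurs at θ = 180° (backscattering), giving Δλ_max = 2λ_C = 4.8526 pm.

Initial wavelength: λ₀ = hc/E₀ = 3.3284 pm
Maximum final wavelength: λ'_max = λ₀ + 2λ_C = 3.3284 + 4.8526 = 8.1811 pm
Minimum final energy: E'_min = hc/λ'_max = 151.5504 keV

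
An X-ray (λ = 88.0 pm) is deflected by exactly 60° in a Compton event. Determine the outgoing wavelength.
89.2132 pm

Using the Compton formula: λ' = λ + λ_C(1 − cos θ)

For θ = 60°, cos θ = 1/2 (exact) = 0.5000, so:
1 − cos 60° = 1 − (1/2) = 0.5000

Δλ = λ_C × 0.5000 = 2.4263 × 0.5000 = 1.2132 pm

λ' = 88.0 + 1.2132 = 89.2132 pm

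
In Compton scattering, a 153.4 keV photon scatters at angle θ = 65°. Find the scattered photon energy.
130.7392 keV

First convert energy to wavelength:
λ = hc/E, with hc ≈ 1239.842 keV·pm (i.e. 1239.842 eV·nm)

For E = 153.4 keV = 153400 eV:
λ = 1239.842 keV·pm / 153.4 keV
λ = 8.0824 pm

Calculate the Compton shift:
Δλ = λ_C(1 - cos(65°)) = 2.4263 × 0.5774
Δλ = 1.4009 pm

Final wavelength:
λ' = 8.0824 + 1.4009 = 9.4833 pm

Final energy:
E' = hc/λ' = 1239.842 / 9.4833 = 130.7392 keV

(Intermediate values are shown rounded; full precision is carried through to the final answer.)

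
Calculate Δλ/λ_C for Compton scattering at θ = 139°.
1.7547 λ_C

The Compton shift formula is:
Δλ = λ_C(1 - cos θ)

Dividing both sides by λ_C:
Δλ/λ_C = 1 - cos θ

For θ = 139°:
Δλ/λ_C = 1 - cos(139°)
Δλ/λ_C = 1 - -0.7547
Δλ/λ_C = 1.7547

This means the shift is 1.7547 × λ_C = 4.2575 pm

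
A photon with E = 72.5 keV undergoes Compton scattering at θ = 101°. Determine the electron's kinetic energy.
10.4786 keV

By energy conservation: K_e = E_initial - E_final

First find the scattered photon energy:
Initial wavelength: λ = hc/E = 17.1013 pm
Compton shift: Δλ = λ_C(1 - cos(101°)) = 2.8893 pm
Final wavelength: λ' = 17.1013 + 2.8893 = 19.9905 pm
Final photon energy: E' = hc/λ' = 62.0214 keV

Electron kinetic energy:
K_e = E - E' = 72.5000 - 62.0214 = 10.4786 keV

(Intermediate values are shown rounded; full precision is carried through to the final answer.)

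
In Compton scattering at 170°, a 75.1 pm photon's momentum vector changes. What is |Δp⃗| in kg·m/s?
1.7049e-23 kg·m/s

Photon momentum magnitude is p = h/λ.

Initial momentum:
p₀ = h/λ = 6.6261e-34/7.5100e-11 = 8.8230e-24 kg·m/s

After scattering:
λ' = λ + Δλ = 75.1 + 4.8158 = 79.9158 pm
p' = h/λ' = 6.6261e-34/7.9916e-11 = 8.2913e-24 kg·m/s

Momentum is a vector; the scattered photon's direction makes angle θ = 170° with the incident direction. The magnitude of the vector change Δp⃗ = p⃗₀ − p⃗' is found from the law of cosines:
|Δp⃗|² = p₀² + p'² − 2p₀p'cos θ
|Δp⃗|² = (8.8230e-24)² + (8.2913e-24)² − 2·8.8230e-24·8.2913e-24·cos(170°)
|Δp⃗| = 1.7049e-23 kg·m/s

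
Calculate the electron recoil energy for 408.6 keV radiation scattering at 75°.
152.0474 keV

By energy conservation: K_e = E_initial - E_final

First find the scattered photon energy:
Initial wavelength: λ = hc/E = 3.0344 pm
Compton shift: Δλ = λ_C(1 - cos(75°)) = 1.7983 pm
Final wavelength: λ' = 3.0344 + 1.7983 = 4.8327 pm
Final photon energy: E' = hc/λ' = 256.5526 keV

Electron kinetic energy:
K_e = E - E' = 408.6000 - 256.5526 = 152.0474 keV

(Intermediate values are shown rounded; full precision is carried through to the final answer.)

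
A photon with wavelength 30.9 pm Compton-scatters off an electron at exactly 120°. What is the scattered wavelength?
34.5395 pm

Using the Compton formula: λ' = λ + λ_C(1 − cos θ)

For θ = 120°, cos θ = -1/2 (exact) = -0.5000, so:
1 − cos 120° = 1 − (-1/2) = 1.5000

Δλ = λ_C × 1.5000 = 2.4263 × 1.5000 = 3.6395 pm

λ' = 30.9 + 3.6395 = 34.5395 pm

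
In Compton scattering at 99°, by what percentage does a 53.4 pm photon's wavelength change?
5.2544%

Calculate the Compton shift:
Δλ = λ_C(1 - cos(99°))
Δλ = 2.4263 × (1 - cos(99°))
Δλ = 2.4263 × 1.1564
Δλ = 2.8059 pm

Percentage change:
(Δλ/λ₀) × 100 = (2.8059/53.4) × 100
= 5.2544%

(Intermediate values are shown rounded; full precision is carried through to the final answer.)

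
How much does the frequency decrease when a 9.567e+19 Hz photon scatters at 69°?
3.175e+19 Hz (decrease)

Convert frequency to wavelength (c = 299792458 m/s):
λ₀ = c/f₀ = 299792458/9.567e+19 = 3.1336099e-12 m = 3.1336 pm

Calculate Compton shift:
Δλ = λ_C(1 - cos(69°)) = 1.5568 pm

Final wavelength:
λ' = λ₀ + Δλ = 3.1336 + 1.5568 = 4.6904 pm

Final frequency:
f' = c/λ' = 299792458/4.6904083e-12 = 6.3916068e+19 Hz

Frequency shift (decrease):
Δf = f₀ - f' = 9.567e+19 - 6.3916068e+19 = 3.175e+19 Hz

(Intermediate values are shown rounded; full precision is carried through to the final answer.)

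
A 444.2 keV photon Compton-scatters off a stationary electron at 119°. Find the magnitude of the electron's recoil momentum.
3.0158e-22 kg·m/s

The electron is initially at rest, so by conservation of momentum:
p⃗_e = p⃗₀ − p⃗'  (incident photon momentum minus scattered photon momentum)

Photon momentum magnitudes (p = h/λ = E/c):
λ₀ = hc/E₀ = 2.7912 pm → p₀ = h/λ₀ = 2.3739e-22 kg·m/s
Δλ = λ_C(1 − cos 119°) = 3.6026 pm
λ' = 6.3938 pm → p' = h/λ' = 1.0363e-22 kg·m/s

The scattered photon makes angle θ = 119° with the incident direction, so by the law of cosines:
|p⃗_e|² = p₀² + p'² − 2p₀p'cos θ
|p⃗_e|² = (2.3739e-22)² + (1.0363e-22)² − 2·2.3739e-22·1.0363e-22·cos(119°)
|p⃗_e| = 3.0158e-22 kg·m/s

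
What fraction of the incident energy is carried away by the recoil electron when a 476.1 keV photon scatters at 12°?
0.0200 (or 2.00%)

Calculate initial and final photon energies:

Initial: E₀ = 476.1 keV → λ₀ = 2.6042 pm
Compton shift: Δλ = 0.0530 pm
Final wavelength: λ' = 2.6572 pm
Final energy: E' = 466.6000 keV

Fractional energy loss:
(E₀ - E')/E₀ = (476.1000 - 466.6000)/476.1000
= 9.5000/476.1000
= 0.0200
= 2.00%

(Intermediate values are shown rounded; full precision is carried through to the final answer.)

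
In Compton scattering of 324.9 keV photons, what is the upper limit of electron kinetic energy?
181.8748 keV

Maximum energy transfer occurs at θ = 180° (backscattering).

Initial photon: E₀ = 324.9 keV → λ₀ = 3.8161 pm

Maximum Compton shift (at 180°):
Δλ_max = 2λ_C = 2 × 2.4263 = 4.8526 pm

Final wavelength:
λ' = 3.8161 + 4.8526 = 8.6687 pm

Minimum photon energy (maximum energy to electron):
E'_min = hc/λ' = 143.0252 keV

Maximum electron kinetic energy:
K_max = E₀ - E'_min = 324.9000 - 143.0252 = 181.8748 keV

(Intermediate values are shown rounded; full precision is carried through to the final answer.)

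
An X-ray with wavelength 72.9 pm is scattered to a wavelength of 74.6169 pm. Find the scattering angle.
73.00°

First find the wavelength shift:
Δλ = λ' - λ = 74.6169 - 72.9 = 1.7169 pm

Using Δλ = λ_C(1 - cos θ), with λ_C = h/(m_e·c) ≈ 2.42631024 pm:
cos θ = 1 - Δλ/λ_C
cos θ = 1 - 1.7169/2.42631024
cos θ = 0.292382

θ = arccos(0.292382)
θ = 73.00°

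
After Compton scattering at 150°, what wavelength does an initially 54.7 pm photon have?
59.2276 pm

Using the Compton formula: λ' = λ + λ_C(1 − cos θ)

For θ = 150°, cos θ = -√3/2 (exact) ≈ -0.8660, so:
1 − cos 150° = 1 − (-√3/2) ≈ 1.8660

Δλ = λ_C × 1.8660 = 2.4263 × 1.8660 = 4.5276 pm

λ' = 54.7 + 4.5276 = 59.2276 pm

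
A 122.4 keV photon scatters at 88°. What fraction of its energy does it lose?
0.1878 (or 18.78%)

Calculate initial and final photon energies:

Initial: E₀ = 122.4 keV → λ₀ = 10.1294 pm
Compton shift: Δλ = 2.3416 pm
Final wavelength: λ' = 12.4711 pm
Final energy: E' = 99.4175 keV

Fractional energy loss:
(E₀ - E')/E₀ = (122.4000 - 99.4175)/122.4000
= 22.9825/122.4000
= 0.1878
= 18.78%

(Intermediate values are shown rounded; full precision is carried through to the final answer.)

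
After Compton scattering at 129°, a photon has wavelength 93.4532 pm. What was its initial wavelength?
89.5000 pm

From λ' = λ + Δλ, we have λ = λ' - Δλ

First calculate the Compton shift:
Δλ = λ_C(1 - cos θ)
Δλ = 2.4263 × (1 - cos(129°))
Δλ = 2.4263 × 1.6293
Δλ = 3.9532 pm

Initial wavelength:
λ = λ' - Δλ
λ = 93.4532 - 3.9532
λ = 89.5000 pm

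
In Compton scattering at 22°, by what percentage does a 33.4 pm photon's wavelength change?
0.5290%

Calculate the Compton shift:
Δλ = λ_C(1 - cos(22°))
Δλ = 2.4263 × (1 - cos(22°))
Δλ = 2.4263 × 0.0728
Δλ = 0.1767 pm

Percentage change:
(Δλ/λ₀) × 100 = (0.1767/33.4) × 100
= 0.5290%

(Intermediate values are shown rounded; full precision is carried through to the final answer.)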